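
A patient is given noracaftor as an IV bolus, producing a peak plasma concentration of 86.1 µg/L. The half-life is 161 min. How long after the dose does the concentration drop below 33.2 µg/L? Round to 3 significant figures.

k = ln 2 / 161 = 0.004305 min⁻¹
C(t) = C₀ e^(−kt)  ⇒  t = ln(C₀/C) / k
t = ln(86.1/33.2) / 0.004305 = 0.9530 / 0.004305 ≈ 221 minutes

221 minutes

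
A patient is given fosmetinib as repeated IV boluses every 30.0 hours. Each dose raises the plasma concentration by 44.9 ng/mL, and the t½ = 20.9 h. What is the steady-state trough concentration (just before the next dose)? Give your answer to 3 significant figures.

26.3 ng/mL

k = ln 2 / 20.9 = 0.03316 h⁻¹
Fraction remaining after one interval: e^(−kτ) = e^(−0.03316 × 30.0) = 0.3697
R = 1 / (1 − 0.3697) = 1.587
Css,max = 44.9 × 1.587 = 71.24 ng/mL
Css,min = Css,max × e^(−kτ) = 71.24 × 0.3697 ≈ 26.3 ng/mL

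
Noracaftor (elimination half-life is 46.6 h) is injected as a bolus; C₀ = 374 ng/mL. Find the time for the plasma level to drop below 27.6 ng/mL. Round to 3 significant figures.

175 hours

k = ln 2 / 46.6 = 0.01487 h⁻¹
C(t) = C₀ e^(−kt)  ⇒  t = ln(C₀/C) / k
t = ln(374/27.6) / 0.01487 = 2.606 / 0.01487 ≈ 175 hours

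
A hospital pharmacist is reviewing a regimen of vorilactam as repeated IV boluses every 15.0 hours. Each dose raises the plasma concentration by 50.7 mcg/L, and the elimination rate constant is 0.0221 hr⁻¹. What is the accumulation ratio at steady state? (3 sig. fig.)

3.54

Fraction remaining after one interval: e^(−kτ) = e^(−0.02210 × 15.0) = 0.7178
R = 1 / (1 − 0.7178) = 1 / 0.2822 ≈ 3.54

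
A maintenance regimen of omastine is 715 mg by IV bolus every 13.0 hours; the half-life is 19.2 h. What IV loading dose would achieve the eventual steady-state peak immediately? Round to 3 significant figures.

1910 mg

k = ln 2 / 19.2 = 0.03610 h⁻¹
Accumulation ratio R = 1 / (1 − e^(−kτ)) = 1 / (1 − e^(−0.03610×13.0)) = 1 / (1 − 0.6254) = 2.670
Loading dose = maintenance dose × R = 715 × 2.670 ≈ 1910 mg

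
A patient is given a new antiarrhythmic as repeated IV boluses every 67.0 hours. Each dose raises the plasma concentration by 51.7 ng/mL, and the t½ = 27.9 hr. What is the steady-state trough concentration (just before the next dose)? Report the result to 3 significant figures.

k = ln 2 / 27.9 = 0.02484 hr⁻¹
Fraction remaining after one interval: e^(−kτ) = e^(−0.02484 × 67.0) = 0.1893
R = 1 / (1 − 0.1893) = 1.233
Css,max = 51.7 × 1.233 = 63.77 ng/mL
Css,min = Css,max × e^(−kτ) = 63.77 × 0.1893 ≈ 12.1 ng/mL

12.1 ng/mL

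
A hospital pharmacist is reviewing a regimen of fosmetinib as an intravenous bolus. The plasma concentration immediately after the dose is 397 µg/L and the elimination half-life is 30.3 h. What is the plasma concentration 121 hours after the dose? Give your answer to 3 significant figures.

k = ln 2 / 30.3 = 0.02288 h⁻¹
121 h is 3.993 half-lives, so C = 397 × (1/2)^3.993 = 397 × 0.06279 ≈ 24.9 µg/L

24.9 µg/L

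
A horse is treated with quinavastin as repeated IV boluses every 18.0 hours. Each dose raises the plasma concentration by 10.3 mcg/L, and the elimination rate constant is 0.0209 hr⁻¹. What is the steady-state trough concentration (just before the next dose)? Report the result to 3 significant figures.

22.6 mcg/L

Fraction remaining after one interval: e^(−kτ) = e^(−0.02090 × 18.0) = 0.6865
R = 1 / (1 − 0.6865) = 3.189
Css,max = 10.3 × 3.189 = 32.85 mcg/L
Css,min = Css,max × e^(−kτ) = 32.85 × 0.6865 ≈ 22.6 mcg/L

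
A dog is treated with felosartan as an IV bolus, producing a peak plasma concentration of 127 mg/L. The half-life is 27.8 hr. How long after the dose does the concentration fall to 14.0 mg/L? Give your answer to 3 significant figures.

88.4 hours

k = ln 2 / 27.8 = 0.02493 hr⁻¹
C(t) = C₀ e^(−kt)  ⇒  t = ln(C₀/C) / k
t = ln(127/14.0) / 0.02493 = 2.205 / 0.02493 ≈ 88.4 hours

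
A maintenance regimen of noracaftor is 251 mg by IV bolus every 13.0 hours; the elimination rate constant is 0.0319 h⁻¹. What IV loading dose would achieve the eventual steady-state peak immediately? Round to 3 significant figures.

739 mg

Accumulation ratio R = 1 / (1 − e^(−kτ)) = 1 / (1 − e^(−0.03190×13.0)) = 1 / (1 − 0.6605) = 2.946
Loading dose = maintenance dose × R = 251 × 2.946 ≈ 739 mg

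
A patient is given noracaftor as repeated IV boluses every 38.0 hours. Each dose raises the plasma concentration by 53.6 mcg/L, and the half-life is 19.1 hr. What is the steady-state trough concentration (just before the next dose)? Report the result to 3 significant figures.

k = ln 2 / 19.1 = 0.03629 hr⁻¹
Fraction remaining after one interval: e^(−kτ) = e^(−0.03629 × 38.0) = 0.2518
R = 1 / (1 − 0.2518) = 1.337
Css,max = 53.6 × 1.337 = 71.64 mcg/L
Css,min = Css,max × e^(−kτ) = 71.64 × 0.2518 ≈ 18.0 mcg/L

18.0 mcg/L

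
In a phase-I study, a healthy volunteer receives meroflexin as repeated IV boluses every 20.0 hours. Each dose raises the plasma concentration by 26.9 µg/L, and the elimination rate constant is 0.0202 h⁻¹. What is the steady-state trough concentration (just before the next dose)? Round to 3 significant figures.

Fraction remaining after one interval: e^(−kτ) = e^(−0.02020 × 20.0) = 0.6676
R = 1 / (1 − 0.6676) = 3.009
Css,max = 26.9 × 3.009 = 80.94 µg/L
Css,min = Css,max × e^(−kτ) = 80.94 × 0.6676 ≈ 54.0 µg/L

54.0 µg/L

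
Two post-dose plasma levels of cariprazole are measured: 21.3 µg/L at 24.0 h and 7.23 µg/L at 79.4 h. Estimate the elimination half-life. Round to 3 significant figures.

35.5 hours

k = ln(C₁/C₂) / (t₂ − t₁) = ln(21.3/7.23) / (79.4 − 24.0)
  = 1.080 / 55.40 = 0.01950 h⁻¹
t½ = ln 2 / k = ln 2 / 0.01950 ≈ 35.5 hours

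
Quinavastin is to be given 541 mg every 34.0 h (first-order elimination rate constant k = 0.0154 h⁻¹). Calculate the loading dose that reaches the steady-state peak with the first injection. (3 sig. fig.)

Accumulation ratio R = 1 / (1 − e^(−kτ)) = 1 / (1 − e^(−0.01540×34.0)) = 1 / (1 − 0.5924) = 2.453
Loading dose = maintenance dose × R = 541 × 2.453 ≈ 1330 mg

1330 mg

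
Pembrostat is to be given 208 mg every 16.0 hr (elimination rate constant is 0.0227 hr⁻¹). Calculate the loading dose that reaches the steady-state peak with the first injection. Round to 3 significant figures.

Accumulation ratio R = 1 / (1 − e^(−kτ)) = 1 / (1 − e^(−0.02270×16.0)) = 1 / (1 − 0.6954) = 3.284
Loading dose = maintenance dose × R = 208 × 3.284 ≈ 683 mg

683 mg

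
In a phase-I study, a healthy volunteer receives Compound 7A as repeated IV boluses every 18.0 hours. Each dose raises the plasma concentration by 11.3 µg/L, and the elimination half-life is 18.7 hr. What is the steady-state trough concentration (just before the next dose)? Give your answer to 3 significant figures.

k = ln 2 / 18.7 = 0.03707 hr⁻¹
Fraction remaining after one interval: e^(−kτ) = e^(−0.03707 × 18.0) = 0.5131
R = 1 / (1 − 0.5131) = 2.054
Css,max = 11.3 × 2.054 = 23.21 µg/L
Css,min = Css,max × e^(−kτ) = 23.21 × 0.5131 ≈ 11.9 µg/L

11.9 µg/L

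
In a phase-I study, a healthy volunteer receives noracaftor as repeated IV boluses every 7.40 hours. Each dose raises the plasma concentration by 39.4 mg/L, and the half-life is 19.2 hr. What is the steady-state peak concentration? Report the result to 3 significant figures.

168 mg/L

k = ln 2 / 19.2 = 0.03610 hr⁻¹
Fraction remaining after one interval: e^(−kτ) = e^(−0.03610 × 7.40) = 0.7656
R = 1 / (1 − 0.7656) = 4.265
Css,max = 39.4 × 4.265 ≈ 168 mg/L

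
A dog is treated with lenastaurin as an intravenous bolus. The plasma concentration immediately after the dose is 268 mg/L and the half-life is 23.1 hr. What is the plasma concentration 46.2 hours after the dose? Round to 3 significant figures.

k = ln 2 / 23.1 = 0.03001 hr⁻¹
C(t) = C₀ e^(−kt) = 268 × e^(−0.03001 × 46.2) = 268 × e^(−1.386) = 268 × 0.2500 ≈ 67.0 mg/L

67.0 mg/L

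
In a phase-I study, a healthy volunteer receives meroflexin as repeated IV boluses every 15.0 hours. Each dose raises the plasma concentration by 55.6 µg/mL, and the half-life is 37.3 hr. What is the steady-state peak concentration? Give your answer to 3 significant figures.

k = ln 2 / 37.3 = 0.01858 hr⁻¹
Fraction remaining after one interval: e^(−kτ) = e^(−0.01858 × 15.0) = 0.7567
R = 1 / (1 − 0.7567) = 4.111
Css,max = 55.6 × 4.111 ≈ 229 µg/mL

229 µg/mL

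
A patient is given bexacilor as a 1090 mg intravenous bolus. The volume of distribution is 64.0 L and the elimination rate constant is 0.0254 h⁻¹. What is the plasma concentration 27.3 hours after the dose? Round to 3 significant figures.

8.51 mg/L

C₀ = dose / V = 1090 / 64.0 = 17.03 mg/L
C(t) = C₀ e^(−kt) = 17.03 × e^(−0.02540 × 27.3) = 17.03 × e^(−0.6934) = 17.03 × 0.4999 ≈ 8.51 mg/L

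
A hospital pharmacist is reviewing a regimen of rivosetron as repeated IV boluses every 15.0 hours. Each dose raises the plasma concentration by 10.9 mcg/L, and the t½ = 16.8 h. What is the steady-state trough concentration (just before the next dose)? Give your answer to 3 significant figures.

12.7 mcg/L

k = ln 2 / 16.8 = 0.04126 h⁻¹
Fraction remaining after one interval: e^(−kτ) = e^(−0.04126 × 15.0) = 0.5385
R = 1 / (1 − 0.5385) = 2.167
Css,max = 10.9 × 2.167 = 23.62 mcg/L
Css,min = Css,max × e^(−kτ) = 23.62 × 0.5385 ≈ 12.7 mcg/L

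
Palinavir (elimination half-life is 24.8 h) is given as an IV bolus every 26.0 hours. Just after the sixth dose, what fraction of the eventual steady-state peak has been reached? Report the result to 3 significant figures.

k = ln 2 / 24.8 = 0.02795 h⁻¹
f_n = 1 − e^(−nkτ) = 1 − e^(−6 × 0.02795 × 26.0) = 1 − e^(−4.360) = 1 − 0.01278 ≈ 0.987

0.987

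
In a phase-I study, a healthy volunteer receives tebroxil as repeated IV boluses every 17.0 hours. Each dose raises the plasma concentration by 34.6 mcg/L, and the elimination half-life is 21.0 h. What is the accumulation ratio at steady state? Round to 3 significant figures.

k = ln 2 / 21.0 = 0.03301 h⁻¹
Fraction remaining after one interval: e^(−kτ) = e^(−0.03301 × 17.0) = 0.5706
R = 1 / (1 − 0.5706) = 1 / 0.4294 ≈ 2.33

2.33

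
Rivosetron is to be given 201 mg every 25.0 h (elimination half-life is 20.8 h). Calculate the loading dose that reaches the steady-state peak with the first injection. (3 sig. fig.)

356 mg

k = ln 2 / 20.8 = 0.03332 h⁻¹
Accumulation ratio R = 1 / (1 − e^(−kτ)) = 1 / (1 − e^(−0.03332×25.0)) = 1 / (1 − 0.4347) = 1.769
Loading dose = maintenance dose × R = 201 × 1.769 ≈ 356 mg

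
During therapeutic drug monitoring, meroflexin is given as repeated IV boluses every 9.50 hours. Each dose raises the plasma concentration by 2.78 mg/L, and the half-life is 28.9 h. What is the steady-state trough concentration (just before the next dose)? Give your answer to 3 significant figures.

10.9 mg/L

k = ln 2 / 28.9 = 0.02398 h⁻¹
Fraction remaining after one interval: e^(−kτ) = e^(−0.02398 × 9.50) = 0.7962
R = 1 / (1 − 0.7962) = 4.908
Css,max = 2.78 × 4.908 = 13.64 mg/L
Css,min = Css,max × e^(−kτ) = 13.64 × 0.7962 ≈ 10.9 mg/L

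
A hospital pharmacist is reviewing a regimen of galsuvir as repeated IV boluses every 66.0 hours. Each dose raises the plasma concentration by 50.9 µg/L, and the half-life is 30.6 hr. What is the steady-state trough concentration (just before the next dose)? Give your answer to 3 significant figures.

14.7 µg/L

k = ln 2 / 30.6 = 0.02265 hr⁻¹
Fraction remaining after one interval: e^(−kτ) = e^(−0.02265 × 66.0) = 0.2242
R = 1 / (1 − 0.2242) = 1.289
Css,max = 50.9 × 1.289 = 65.61 µg/L
Css,min = Css,max × e^(−kτ) = 65.61 × 0.2242 ≈ 14.7 µg/L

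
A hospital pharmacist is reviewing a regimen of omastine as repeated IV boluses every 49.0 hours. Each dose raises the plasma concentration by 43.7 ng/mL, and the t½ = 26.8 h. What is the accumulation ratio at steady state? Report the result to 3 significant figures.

1.39

k = ln 2 / 26.8 = 0.02586 h⁻¹
Fraction remaining after one interval: e^(−kτ) = e^(−0.02586 × 49.0) = 0.2816
R = 1 / (1 − 0.2816) = 1 / 0.7184 ≈ 1.39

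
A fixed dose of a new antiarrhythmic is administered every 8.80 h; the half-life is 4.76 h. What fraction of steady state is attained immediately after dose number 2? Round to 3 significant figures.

0.923

k = ln 2 / 4.76 = 0.1456 h⁻¹
f_n = 1 − e^(−nkτ) = 1 − e^(−2 × 0.1456 × 8.80) = 1 − e^(−2.563) = 1 − 0.07708 ≈ 0.923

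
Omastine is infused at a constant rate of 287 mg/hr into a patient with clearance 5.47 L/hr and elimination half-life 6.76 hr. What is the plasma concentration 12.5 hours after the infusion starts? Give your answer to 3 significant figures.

Css = rate / CL = 287 / 5.47 = 52.47 µg/mL
k = ln 2 / 6.76 = 0.1025 hr⁻¹
C(t) = Css (1 − e^(−kt)) = 52.47 × (1 − e^(−1.282)) = 52.47 × 0.7224 ≈ 37.9 µg/mL

37.9 µg/mL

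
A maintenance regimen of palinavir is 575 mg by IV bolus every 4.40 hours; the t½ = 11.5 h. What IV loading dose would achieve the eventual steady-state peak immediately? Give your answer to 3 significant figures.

k = ln 2 / 11.5 = 0.06027 h⁻¹
Accumulation ratio R = 1 / (1 − e^(−kτ)) = 1 / (1 − e^(−0.06027×4.40)) = 1 / (1 − 0.7670) = 4.293
Loading dose = maintenance dose × R = 575 × 4.293 ≈ 2470 mg

2470 mg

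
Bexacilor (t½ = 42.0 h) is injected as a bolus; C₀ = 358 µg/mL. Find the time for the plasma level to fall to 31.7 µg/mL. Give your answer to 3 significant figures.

147 hours

k = ln 2 / 42.0 = 0.01650 h⁻¹
C(t) = C₀ e^(−kt)  ⇒  t = ln(C₀/C) / k
t = ln(358/31.7) / 0.01650 = 2.424 / 0.01650 ≈ 147 hours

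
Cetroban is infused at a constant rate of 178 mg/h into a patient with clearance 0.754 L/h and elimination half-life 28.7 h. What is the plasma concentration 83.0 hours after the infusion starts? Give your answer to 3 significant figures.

204 mg/L

Css = rate / CL = 178 / 0.754 = 236.1 mg/L
k = ln 2 / 28.7 = 0.02415 h⁻¹
C(t) = Css (1 − e^(−kt)) = 236.1 × (1 − e^(−2.005)) = 236.1 × 0.8653 ≈ 204 mg/L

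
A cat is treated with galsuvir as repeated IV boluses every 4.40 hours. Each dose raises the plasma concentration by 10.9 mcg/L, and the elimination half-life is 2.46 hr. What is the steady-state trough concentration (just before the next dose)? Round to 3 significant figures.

4.44 mcg/L

k = ln 2 / 2.46 = 0.2818 hr⁻¹
Fraction remaining after one interval: e^(−kτ) = e^(−0.2818 × 4.40) = 0.2894
R = 1 / (1 − 0.2894) = 1.407
Css,max = 10.9 × 1.407 = 15.34 mcg/L
Css,min = Css,max × e^(−kτ) = 15.34 × 0.2894 ≈ 4.44 mcg/L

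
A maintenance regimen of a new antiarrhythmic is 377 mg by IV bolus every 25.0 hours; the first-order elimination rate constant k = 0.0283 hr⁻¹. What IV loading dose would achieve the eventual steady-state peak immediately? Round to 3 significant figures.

Accumulation ratio R = 1 / (1 − e^(−kτ)) = 1 / (1 − e^(−0.02830×25.0)) = 1 / (1 − 0.4929) = 1.972
Loading dose = maintenance dose × R = 377 × 1.972 ≈ 743 mg

743 mg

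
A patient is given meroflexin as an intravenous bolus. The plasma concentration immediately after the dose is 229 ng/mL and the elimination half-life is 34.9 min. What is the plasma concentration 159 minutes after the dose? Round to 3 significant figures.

k = ln 2 / 34.9 = 0.01986 min⁻¹
C(t) = C₀ e^(−kt) = 229 × e^(−0.01986 × 159) = 229 × e^(−3.158) = 229 × 0.04252 ≈ 9.74 ng/mL

9.74 ng/mL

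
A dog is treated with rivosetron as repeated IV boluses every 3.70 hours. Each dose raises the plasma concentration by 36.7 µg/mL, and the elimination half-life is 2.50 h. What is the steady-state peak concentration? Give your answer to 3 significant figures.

k = ln 2 / 2.50 = 0.2773 h⁻¹
Fraction remaining after one interval: e^(−kτ) = e^(−0.2773 × 3.70) = 0.3585
R = 1 / (1 − 0.3585) = 1.559
Css,max = 36.7 × 1.559 ≈ 57.2 µg/mL

57.2 µg/mL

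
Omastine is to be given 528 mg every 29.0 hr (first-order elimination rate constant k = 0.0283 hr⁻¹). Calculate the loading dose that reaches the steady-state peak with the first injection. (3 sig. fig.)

943 mg

Accumulation ratio R = 1 / (1 − e^(−kτ)) = 1 / (1 − e^(−0.02830×29.0)) = 1 / (1 − 0.4401) = 1.786
Loading dose = maintenance dose × R = 528 × 1.786 ≈ 943 mg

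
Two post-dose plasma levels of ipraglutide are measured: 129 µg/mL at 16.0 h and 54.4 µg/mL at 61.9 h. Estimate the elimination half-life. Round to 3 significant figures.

k = ln(C₁/C₂) / (t₂ − t₁) = ln(129/54.4) / (61.9 − 16.0)
  = 0.8634 / 45.90 = 0.01881 h⁻¹
t½ = ln 2 / k = ln 2 / 0.01881 ≈ 36.8 hours

36.8 hours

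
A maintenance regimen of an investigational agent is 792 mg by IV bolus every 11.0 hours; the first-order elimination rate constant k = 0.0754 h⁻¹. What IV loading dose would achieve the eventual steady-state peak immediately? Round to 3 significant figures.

Accumulation ratio R = 1 / (1 − e^(−kτ)) = 1 / (1 − e^(−0.07540×11.0)) = 1 / (1 − 0.4363) = 1.774
Loading dose = maintenance dose × R = 792 × 1.774 ≈ 1410 mg

1410 mg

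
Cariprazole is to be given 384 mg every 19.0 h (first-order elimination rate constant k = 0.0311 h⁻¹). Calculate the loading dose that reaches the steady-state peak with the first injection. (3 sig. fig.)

Accumulation ratio R = 1 / (1 − e^(−kτ)) = 1 / (1 − e^(−0.03110×19.0)) = 1 / (1 − 0.5538) = 2.241
Loading dose = maintenance dose × R = 384 × 2.241 ≈ 861 mg

861 mg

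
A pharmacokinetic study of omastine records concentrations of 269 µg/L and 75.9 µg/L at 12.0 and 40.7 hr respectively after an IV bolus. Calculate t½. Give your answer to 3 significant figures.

15.7 hours

k = ln(C₁/C₂) / (t₂ − t₁) = ln(269/75.9) / (40.7 − 12.0)
  = 1.265 / 28.70 = 0.04409 hr⁻¹
t½ = ln 2 / k = ln 2 / 0.04409 ≈ 15.7 hours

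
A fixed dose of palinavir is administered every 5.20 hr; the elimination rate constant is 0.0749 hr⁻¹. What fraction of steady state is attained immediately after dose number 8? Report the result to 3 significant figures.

f_n = 1 − e^(−nkτ) = 1 − e^(−8 × 0.07490 × 5.20) = 1 − e^(−3.116) = 1 − 0.04434 ≈ 0.956

0.956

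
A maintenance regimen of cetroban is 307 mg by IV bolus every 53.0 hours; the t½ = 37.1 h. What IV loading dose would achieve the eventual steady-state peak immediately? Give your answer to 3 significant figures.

k = ln 2 / 37.1 = 0.01868 h⁻¹
Accumulation ratio R = 1 / (1 − e^(−kτ)) = 1 / (1 − e^(−0.01868×53.0)) = 1 / (1 − 0.3715) = 1.591
Loading dose = maintenance dose × R = 307 × 1.591 ≈ 488 mg

488 mg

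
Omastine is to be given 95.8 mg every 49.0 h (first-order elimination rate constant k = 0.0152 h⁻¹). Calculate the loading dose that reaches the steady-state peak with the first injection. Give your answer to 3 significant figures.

182 mg

Accumulation ratio R = 1 / (1 − e^(−kτ)) = 1 / (1 − e^(−0.01520×49.0)) = 1 / (1 − 0.4748) = 1.904
Loading dose = maintenance dose × R = 95.8 × 1.904 ≈ 182 mg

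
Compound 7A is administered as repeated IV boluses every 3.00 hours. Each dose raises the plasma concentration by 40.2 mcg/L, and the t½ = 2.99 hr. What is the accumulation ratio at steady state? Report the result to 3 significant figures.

2.00

k = ln 2 / 2.99 = 0.2318 hr⁻¹
Fraction remaining after one interval: e^(−kτ) = e^(−0.2318 × 3.00) = 0.4988
R = 1 / (1 − 0.4988) = 1 / 0.5012 ≈ 2.00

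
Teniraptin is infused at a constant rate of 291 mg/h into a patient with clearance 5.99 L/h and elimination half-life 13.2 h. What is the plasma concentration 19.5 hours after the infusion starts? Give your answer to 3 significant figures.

Css = rate / CL = 291 / 5.99 = 48.58 µg/mL
k = ln 2 / 13.2 = 0.05251 h⁻¹
C(t) = Css (1 − e^(−kt)) = 48.58 × (1 − e^(−1.024)) = 48.58 × 0.6408 ≈ 31.1 µg/mL

31.1 µg/mL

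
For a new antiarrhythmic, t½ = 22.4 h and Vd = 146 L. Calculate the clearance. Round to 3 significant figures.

4.52 L/h

k = ln 2 / t½ = ln 2 / 22.4 = 0.03094 h⁻¹
CL = k · V = 0.03094 × 146 ≈ 4.52 L/h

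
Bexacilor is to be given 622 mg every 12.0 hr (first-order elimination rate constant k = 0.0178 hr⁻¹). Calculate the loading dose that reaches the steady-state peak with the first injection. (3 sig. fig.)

Accumulation ratio R = 1 / (1 − e^(−kτ)) = 1 / (1 − e^(−0.01780×12.0)) = 1 / (1 − 0.8077) = 5.199
Loading dose = maintenance dose × R = 622 × 5.199 ≈ 3230 mg

3230 mg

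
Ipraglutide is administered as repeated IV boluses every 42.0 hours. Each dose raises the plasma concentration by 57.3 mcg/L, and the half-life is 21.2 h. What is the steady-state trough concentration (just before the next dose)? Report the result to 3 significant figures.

19.4 mcg/L

k = ln 2 / 21.2 = 0.03270 h⁻¹
Fraction remaining after one interval: e^(−kτ) = e^(−0.03270 × 42.0) = 0.2533
R = 1 / (1 − 0.2533) = 1.339
Css,max = 57.3 × 1.339 = 76.74 mcg/L
Css,min = Css,max × e^(−kτ) = 76.74 × 0.2533 ≈ 19.4 mcg/L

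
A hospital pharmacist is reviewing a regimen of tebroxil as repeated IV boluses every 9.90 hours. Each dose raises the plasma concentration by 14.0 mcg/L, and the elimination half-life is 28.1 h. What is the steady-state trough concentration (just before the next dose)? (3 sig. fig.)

k = ln 2 / 28.1 = 0.02467 h⁻¹
Fraction remaining after one interval: e^(−kτ) = e^(−0.02467 × 9.90) = 0.7833
R = 1 / (1 − 0.7833) = 4.615
Css,max = 14.0 × 4.615 = 64.61 mcg/L
Css,min = Css,max × e^(−kτ) = 64.61 × 0.7833 ≈ 50.6 mcg/L

50.6 mcg/L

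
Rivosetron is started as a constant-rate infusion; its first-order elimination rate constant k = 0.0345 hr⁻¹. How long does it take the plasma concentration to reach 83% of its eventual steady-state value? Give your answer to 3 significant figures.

51.4 hours

f = 1 − e^(−kt)  ⇒  t = −ln(1 − f) / k
t = −ln(1 − 0.83) / 0.03450 = 1.772 / 0.03450 ≈ 51.4 hours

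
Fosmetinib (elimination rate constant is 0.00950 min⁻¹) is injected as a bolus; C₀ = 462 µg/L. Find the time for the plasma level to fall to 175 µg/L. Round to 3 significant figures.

102 minutes

C(t) = C₀ e^(−kt)  ⇒  t = ln(C₀/C) / k
t = ln(462/175) / 0.009500 = 0.9708 / 0.009500 ≈ 102 minutes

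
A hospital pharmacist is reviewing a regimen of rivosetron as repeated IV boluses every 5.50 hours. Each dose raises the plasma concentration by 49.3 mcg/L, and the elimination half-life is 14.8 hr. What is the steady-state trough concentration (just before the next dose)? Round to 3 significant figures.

168 mcg/L

k = ln 2 / 14.8 = 0.04683 hr⁻¹
Fraction remaining after one interval: e^(−kτ) = e^(−0.04683 × 5.50) = 0.7729
R = 1 / (1 − 0.7729) = 4.404
Css,max = 49.3 × 4.404 = 217.1 mcg/L
Css,min = Css,max × e^(−kτ) = 217.1 × 0.7729 ≈ 168 mcg/L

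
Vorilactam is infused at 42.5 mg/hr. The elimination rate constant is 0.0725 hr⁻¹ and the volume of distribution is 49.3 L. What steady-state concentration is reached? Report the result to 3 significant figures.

CL = k · V = 0.0725 × 49.3 = 3.574 L/hr
Css = rate / CL = 42.5 / 3.574 ≈ 11.9 µg/mL

11.9 µg/mL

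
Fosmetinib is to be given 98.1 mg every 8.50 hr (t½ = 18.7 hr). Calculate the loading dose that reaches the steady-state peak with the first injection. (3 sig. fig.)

k = ln 2 / 18.7 = 0.03707 hr⁻¹
Accumulation ratio R = 1 / (1 − e^(−kτ)) = 1 / (1 − e^(−0.03707×8.50)) = 1 / (1 − 0.7297) = 3.700
Loading dose = maintenance dose × R = 98.1 × 3.700 ≈ 363 mg

363 mg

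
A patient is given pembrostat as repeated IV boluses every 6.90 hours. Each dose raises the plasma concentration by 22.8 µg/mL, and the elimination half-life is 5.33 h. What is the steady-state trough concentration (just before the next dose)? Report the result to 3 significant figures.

15.7 µg/mL

k = ln 2 / 5.33 = 0.1300 h⁻¹
Fraction remaining after one interval: e^(−kτ) = e^(−0.1300 × 6.90) = 0.4077
R = 1 / (1 − 0.4077) = 1.688
Css,max = 22.8 × 1.688 = 38.49 µg/mL
Css,min = Css,max × e^(−kτ) = 38.49 × 0.4077 ≈ 15.7 µg/mL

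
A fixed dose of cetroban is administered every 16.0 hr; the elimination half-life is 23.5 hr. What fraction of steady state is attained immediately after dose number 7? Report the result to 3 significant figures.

k = ln 2 / 23.5 = 0.02950 hr⁻¹
f_n = 1 − e^(−nkτ) = 1 − e^(−7 × 0.02950 × 16.0) = 1 − e^(−3.304) = 1 − 0.03675 ≈ 0.963

0.963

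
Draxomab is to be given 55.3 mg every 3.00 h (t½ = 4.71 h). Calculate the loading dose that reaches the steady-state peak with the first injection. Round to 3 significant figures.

k = ln 2 / 4.71 = 0.1472 h⁻¹
Accumulation ratio R = 1 / (1 − e^(−kτ)) = 1 / (1 − e^(−0.1472×3.00)) = 1 / (1 − 0.6431) = 2.802
Loading dose = maintenance dose × R = 55.3 × 2.802 ≈ 155 mg

155 mg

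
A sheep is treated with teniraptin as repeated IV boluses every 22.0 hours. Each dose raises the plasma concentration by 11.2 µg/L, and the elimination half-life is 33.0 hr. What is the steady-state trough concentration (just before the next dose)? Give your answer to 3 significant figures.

19.1 µg/L

k = ln 2 / 33.0 = 0.02100 hr⁻¹
Fraction remaining after one interval: e^(−kτ) = e^(−0.02100 × 22.0) = 0.6300
R = 1 / (1 − 0.6300) = 2.702
Css,max = 11.2 × 2.702 = 30.27 µg/L
Css,min = Css,max × e^(−kτ) = 30.27 × 0.6300 ≈ 19.1 µg/L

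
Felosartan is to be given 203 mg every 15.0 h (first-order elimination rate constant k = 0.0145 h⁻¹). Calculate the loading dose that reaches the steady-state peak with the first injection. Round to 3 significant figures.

1040 mg

Accumulation ratio R = 1 / (1 − e^(−kτ)) = 1 / (1 − e^(−0.01450×15.0)) = 1 / (1 − 0.8045) = 5.116
Loading dose = maintenance dose × R = 203 × 5.116 ≈ 1040 mg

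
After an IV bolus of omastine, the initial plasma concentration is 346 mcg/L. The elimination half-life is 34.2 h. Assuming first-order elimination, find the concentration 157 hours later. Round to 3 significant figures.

k = ln 2 / 34.2 = 0.02027 h⁻¹
C(t) = C₀ e^(−kt) = 346 × e^(−0.02027 × 157) = 346 × e^(−3.182) = 346 × 0.04150 ≈ 14.4 mcg/L

14.4 mcg/L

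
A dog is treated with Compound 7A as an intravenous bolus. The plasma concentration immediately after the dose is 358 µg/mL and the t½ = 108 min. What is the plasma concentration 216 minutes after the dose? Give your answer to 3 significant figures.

89.5 µg/mL

k = ln 2 / 108 = 0.006418 min⁻¹
216 min is 2.000 half-lives, so C = 358 × (1/2)^2.000 = 358 × 0.2500 ≈ 89.5 µg/mL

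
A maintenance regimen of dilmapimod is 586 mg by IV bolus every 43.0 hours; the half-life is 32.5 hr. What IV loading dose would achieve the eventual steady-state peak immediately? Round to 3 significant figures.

k = ln 2 / 32.5 = 0.02133 hr⁻¹
Accumulation ratio R = 1 / (1 − e^(−kτ)) = 1 / (1 − e^(−0.02133×43.0)) = 1 / (1 − 0.3997) = 1.666
Loading dose = maintenance dose × R = 586 × 1.666 ≈ 976 mg

976 mg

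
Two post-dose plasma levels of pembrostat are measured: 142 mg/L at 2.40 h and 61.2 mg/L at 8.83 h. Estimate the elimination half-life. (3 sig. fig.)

k = ln(C₁/C₂) / (t₂ − t₁) = ln(142/61.2) / (8.83 − 2.40)
  = 0.8417 / 6.430 = 0.1309 h⁻¹
t½ = ln 2 / k = ln 2 / 0.1309 ≈ 5.30 hours

5.30 hours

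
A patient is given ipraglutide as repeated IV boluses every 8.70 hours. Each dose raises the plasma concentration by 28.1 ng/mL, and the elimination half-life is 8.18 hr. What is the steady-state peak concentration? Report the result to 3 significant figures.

k = ln 2 / 8.18 = 0.08474 hr⁻¹
Fraction remaining after one interval: e^(−kτ) = e^(−0.08474 × 8.70) = 0.4784
R = 1 / (1 − 0.4784) = 1.917
Css,max = 28.1 × 1.917 ≈ 53.9 ng/mL

53.9 ng/mL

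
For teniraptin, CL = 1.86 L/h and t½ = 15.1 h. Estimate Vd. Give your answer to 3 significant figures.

40.5 L

k = ln 2 / t½ = ln 2 / 15.1 = 0.04590 h⁻¹
V = CL / k = 1.86 / 0.04590 ≈ 40.5 L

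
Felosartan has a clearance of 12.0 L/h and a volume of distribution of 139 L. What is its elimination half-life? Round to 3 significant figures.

k = CL / V = 12.0 / 139 = 0.08633 h⁻¹
t½ = ln 2 / k = ln 2 / 0.08633 ≈ 8.03 hours

8.03 hours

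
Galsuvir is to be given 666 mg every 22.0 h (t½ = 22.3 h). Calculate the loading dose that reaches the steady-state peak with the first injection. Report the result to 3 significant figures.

1340 mg

k = ln 2 / 22.3 = 0.03108 h⁻¹
Accumulation ratio R = 1 / (1 − e^(−kτ)) = 1 / (1 − e^(−0.03108×22.0)) = 1 / (1 − 0.5047) = 2.019
Loading dose = maintenance dose × R = 666 × 2.019 ≈ 1340 mg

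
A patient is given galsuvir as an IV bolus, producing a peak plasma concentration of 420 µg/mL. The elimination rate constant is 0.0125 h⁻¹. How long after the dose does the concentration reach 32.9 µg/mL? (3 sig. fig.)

204 hours

C(t) = C₀ e^(−kt)  ⇒  t = ln(C₀/C) / k
t = ln(420/32.9) / 0.01250 = 2.547 / 0.01250 ≈ 204 hours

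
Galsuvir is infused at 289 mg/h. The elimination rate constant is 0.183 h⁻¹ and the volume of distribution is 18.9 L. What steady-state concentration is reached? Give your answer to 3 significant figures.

83.6 mg/L

CL = k · V = 0.183 × 18.9 = 3.459 L/h
Css = rate / CL = 289 / 3.459 ≈ 83.6 mg/L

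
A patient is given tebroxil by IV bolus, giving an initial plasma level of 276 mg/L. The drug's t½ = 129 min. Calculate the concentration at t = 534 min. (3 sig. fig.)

k = ln 2 / 129 = 0.005373 min⁻¹
C(t) = C₀ e^(−kt) = 276 × e^(−0.005373 × 534) = 276 × e^(−2.869) = 276 × 0.05674 ≈ 15.7 mg/L

15.7 mg/L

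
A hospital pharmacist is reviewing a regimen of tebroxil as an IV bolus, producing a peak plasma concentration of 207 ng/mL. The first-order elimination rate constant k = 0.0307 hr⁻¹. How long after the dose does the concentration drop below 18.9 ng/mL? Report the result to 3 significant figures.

C(t) = C₀ e^(−kt)  ⇒  t = ln(C₀/C) / k
t = ln(207/18.9) / 0.03070 = 2.394 / 0.03070 ≈ 78.0 hours

78.0 hours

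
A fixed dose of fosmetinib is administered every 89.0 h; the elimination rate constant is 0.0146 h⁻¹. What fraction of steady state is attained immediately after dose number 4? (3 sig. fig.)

f_n = 1 − e^(−nkτ) = 1 − e^(−4 × 0.01460 × 89.0) = 1 − e^(−5.198) = 1 − 0.005530 ≈ 0.994

0.994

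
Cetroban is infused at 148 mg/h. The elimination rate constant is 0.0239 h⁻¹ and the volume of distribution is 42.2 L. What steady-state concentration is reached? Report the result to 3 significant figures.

CL = k · V = 0.0239 × 42.2 = 1.009 L/h
Css = rate / CL = 148 / 1.009 ≈ 147 mg/L

147 mg/L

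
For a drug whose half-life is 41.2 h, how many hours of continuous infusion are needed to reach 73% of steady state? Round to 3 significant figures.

k = ln 2 / 41.2 = 0.01682 h⁻¹
f = 1 − e^(−kt)  ⇒  t = −ln(1 − f) / k
t = −ln(1 − 0.73) / 0.01682 = 1.309 / 0.01682 ≈ 77.8 hours

77.8 hours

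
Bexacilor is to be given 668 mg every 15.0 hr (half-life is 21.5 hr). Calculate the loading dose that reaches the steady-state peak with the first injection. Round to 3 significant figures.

k = ln 2 / 21.5 = 0.03224 hr⁻¹
Accumulation ratio R = 1 / (1 − e^(−kτ)) = 1 / (1 − e^(−0.03224×15.0)) = 1 / (1 − 0.6166) = 2.608
Loading dose = maintenance dose × R = 668 × 2.608 ≈ 1740 mg

1740 mg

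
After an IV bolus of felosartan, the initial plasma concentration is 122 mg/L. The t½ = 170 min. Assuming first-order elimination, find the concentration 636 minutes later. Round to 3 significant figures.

9.12 mg/L

k = ln 2 / 170 = 0.004077 min⁻¹
636 min is 3.741 half-lives, so C = 122 × (1/2)^3.741 = 122 × 0.07478 ≈ 9.12 mg/L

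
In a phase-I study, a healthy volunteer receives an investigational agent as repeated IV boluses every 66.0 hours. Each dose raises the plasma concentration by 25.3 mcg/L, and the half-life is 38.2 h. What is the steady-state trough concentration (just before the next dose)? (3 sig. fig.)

10.9 mcg/L

k = ln 2 / 38.2 = 0.01815 h⁻¹
Fraction remaining after one interval: e^(−kτ) = e^(−0.01815 × 66.0) = 0.3019
R = 1 / (1 − 0.3019) = 1.433
Css,max = 25.3 × 1.433 = 36.24 mcg/L
Css,min = Css,max × e^(−kτ) = 36.24 × 0.3019 ≈ 10.9 mcg/L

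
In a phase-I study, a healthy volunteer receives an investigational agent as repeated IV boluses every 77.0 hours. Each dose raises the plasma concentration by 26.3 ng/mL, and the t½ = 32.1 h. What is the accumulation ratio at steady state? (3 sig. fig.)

k = ln 2 / 32.1 = 0.02159 h⁻¹
Fraction remaining after one interval: e^(−kτ) = e^(−0.02159 × 77.0) = 0.1896
R = 1 / (1 − 0.1896) = 1 / 0.8104 ≈ 1.23

1.23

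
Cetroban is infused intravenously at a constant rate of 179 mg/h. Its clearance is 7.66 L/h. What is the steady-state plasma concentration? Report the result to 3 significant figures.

Css = infusion rate / CL = 179 / 7.66 ≈ 23.4 mg/L

23.4 mg/L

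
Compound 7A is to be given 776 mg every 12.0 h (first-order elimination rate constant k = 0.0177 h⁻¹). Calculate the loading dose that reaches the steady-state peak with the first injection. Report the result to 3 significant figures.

Accumulation ratio R = 1 / (1 − e^(−kτ)) = 1 / (1 − e^(−0.01770×12.0)) = 1 / (1 − 0.8086) = 5.226
Loading dose = maintenance dose × R = 776 × 5.226 ≈ 4060 mg

4060 mg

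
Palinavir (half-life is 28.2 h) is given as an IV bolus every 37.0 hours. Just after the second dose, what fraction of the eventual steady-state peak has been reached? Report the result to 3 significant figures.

k = ln 2 / 28.2 = 0.02458 h⁻¹
f_n = 1 − e^(−nkτ) = 1 − e^(−2 × 0.02458 × 37.0) = 1 − e^(−1.819) = 1 − 0.1622 ≈ 0.838

0.838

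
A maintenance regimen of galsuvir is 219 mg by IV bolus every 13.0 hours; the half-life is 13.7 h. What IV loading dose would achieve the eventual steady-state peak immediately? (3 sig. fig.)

k = ln 2 / 13.7 = 0.05059 h⁻¹
Accumulation ratio R = 1 / (1 − e^(−kτ)) = 1 / (1 − e^(−0.05059×13.0)) = 1 / (1 − 0.5180) = 2.075
Loading dose = maintenance dose × R = 219 × 2.075 ≈ 454 mg

454 mg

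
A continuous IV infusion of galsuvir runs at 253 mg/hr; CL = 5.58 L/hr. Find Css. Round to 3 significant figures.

45.3 mg/L

Css = infusion rate / CL = 253 / 5.58 ≈ 45.3 mg/L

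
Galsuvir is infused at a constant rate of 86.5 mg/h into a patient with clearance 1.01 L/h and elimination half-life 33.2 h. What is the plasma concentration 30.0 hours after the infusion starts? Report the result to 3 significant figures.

Css = rate / CL = 86.5 / 1.01 = 85.64 mg/L
k = ln 2 / 33.2 = 0.02088 h⁻¹
C(t) = Css (1 − e^(−kt)) = 85.64 × (1 − e^(−0.6263)) = 85.64 × 0.4655 ≈ 39.9 mg/L

39.9 mg/L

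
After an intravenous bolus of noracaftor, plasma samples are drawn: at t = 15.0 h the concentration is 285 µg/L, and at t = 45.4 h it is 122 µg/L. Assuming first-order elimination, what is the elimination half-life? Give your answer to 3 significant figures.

24.8 hours

k = ln(C₁/C₂) / (t₂ − t₁) = ln(285/122) / (45.4 − 15.0)
  = 0.8485 / 30.40 = 0.02791 h⁻¹
t½ = ln 2 / k = ln 2 / 0.02791 ≈ 24.8 hours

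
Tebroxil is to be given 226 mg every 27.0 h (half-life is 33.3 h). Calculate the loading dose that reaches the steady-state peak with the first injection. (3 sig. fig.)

k = ln 2 / 33.3 = 0.02082 h⁻¹
Accumulation ratio R = 1 / (1 − e^(−kτ)) = 1 / (1 − e^(−0.02082×27.0)) = 1 / (1 − 0.5701) = 2.326
Loading dose = maintenance dose × R = 226 × 2.326 ≈ 526 mg

526 mg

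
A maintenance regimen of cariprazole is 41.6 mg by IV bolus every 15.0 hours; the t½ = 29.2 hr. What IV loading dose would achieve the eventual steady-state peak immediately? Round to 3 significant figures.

k = ln 2 / 29.2 = 0.02374 hr⁻¹
Accumulation ratio R = 1 / (1 − e^(−kτ)) = 1 / (1 − e^(−0.02374×15.0)) = 1 / (1 − 0.7004) = 3.338
Loading dose = maintenance dose × R = 41.6 × 3.338 ≈ 139 mg

139 mg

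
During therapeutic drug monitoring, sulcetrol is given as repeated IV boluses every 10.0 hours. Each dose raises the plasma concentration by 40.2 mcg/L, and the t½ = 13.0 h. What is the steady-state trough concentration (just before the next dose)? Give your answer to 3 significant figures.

k = ln 2 / 13.0 = 0.05332 h⁻¹
Fraction remaining after one interval: e^(−kτ) = e^(−0.05332 × 10.0) = 0.5867
R = 1 / (1 − 0.5867) = 2.420
Css,max = 40.2 × 2.420 = 97.27 mcg/L
Css,min = Css,max × e^(−kτ) = 97.27 × 0.5867 ≈ 57.1 mcg/L

57.1 mcg/L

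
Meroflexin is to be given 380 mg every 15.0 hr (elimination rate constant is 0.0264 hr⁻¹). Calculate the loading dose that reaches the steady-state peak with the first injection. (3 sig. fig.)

Accumulation ratio R = 1 / (1 − e^(−kτ)) = 1 / (1 − e^(−0.02640×15.0)) = 1 / (1 − 0.6730) = 3.058
Loading dose = maintenance dose × R = 380 × 3.058 ≈ 1160 mg

1160 mg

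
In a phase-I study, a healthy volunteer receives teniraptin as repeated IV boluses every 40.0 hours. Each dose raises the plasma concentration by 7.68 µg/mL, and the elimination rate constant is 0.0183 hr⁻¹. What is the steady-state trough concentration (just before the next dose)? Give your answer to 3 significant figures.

7.12 µg/mL

Fraction remaining after one interval: e^(−kτ) = e^(−0.01830 × 40.0) = 0.4809
R = 1 / (1 − 0.4809) = 1.927
Css,max = 7.68 × 1.927 = 14.80 µg/mL
Css,min = Css,max × e^(−kτ) = 14.80 × 0.4809 ≈ 7.12 µg/mL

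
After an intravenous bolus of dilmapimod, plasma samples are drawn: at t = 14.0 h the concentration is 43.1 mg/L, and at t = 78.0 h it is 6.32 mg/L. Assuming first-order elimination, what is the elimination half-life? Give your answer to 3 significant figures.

k = ln(C₁/C₂) / (t₂ − t₁) = ln(43.1/6.32) / (78.0 − 14.0)
  = 1.920 / 64.00 = 0.03000 h⁻¹
t½ = ln 2 / k = ln 2 / 0.03000 ≈ 23.1 hours

23.1 hours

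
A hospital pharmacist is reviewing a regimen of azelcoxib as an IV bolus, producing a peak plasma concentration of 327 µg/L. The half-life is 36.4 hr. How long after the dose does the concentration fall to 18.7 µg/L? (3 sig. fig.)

150 hours

k = ln 2 / 36.4 = 0.01904 hr⁻¹
C(t) = C₀ e^(−kt)  ⇒  t = ln(C₀/C) / k
t = ln(327/18.7) / 0.01904 = 2.861 / 0.01904 ≈ 150 hours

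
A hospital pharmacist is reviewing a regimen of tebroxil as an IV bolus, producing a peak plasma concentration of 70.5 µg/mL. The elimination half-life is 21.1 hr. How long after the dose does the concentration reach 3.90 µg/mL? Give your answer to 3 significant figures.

k = ln 2 / 21.1 = 0.03285 hr⁻¹
C(t) = C₀ e^(−kt)  ⇒  t = ln(C₀/C) / k
t = ln(70.5/3.90) / 0.03285 = 2.895 / 0.03285 ≈ 88.1 hours

88.1 hours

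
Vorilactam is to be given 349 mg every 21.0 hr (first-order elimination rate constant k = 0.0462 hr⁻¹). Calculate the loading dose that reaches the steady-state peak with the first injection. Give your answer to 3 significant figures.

Accumulation ratio R = 1 / (1 − e^(−kτ)) = 1 / (1 − e^(−0.04620×21.0)) = 1 / (1 − 0.3790) = 1.610
Loading dose = maintenance dose × R = 349 × 1.610 ≈ 562 mg

562 mg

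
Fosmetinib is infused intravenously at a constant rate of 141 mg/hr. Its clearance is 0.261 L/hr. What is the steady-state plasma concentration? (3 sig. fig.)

540 µg/mL

Css = infusion rate / CL = 141 / 0.261 ≈ 540 µg/mL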